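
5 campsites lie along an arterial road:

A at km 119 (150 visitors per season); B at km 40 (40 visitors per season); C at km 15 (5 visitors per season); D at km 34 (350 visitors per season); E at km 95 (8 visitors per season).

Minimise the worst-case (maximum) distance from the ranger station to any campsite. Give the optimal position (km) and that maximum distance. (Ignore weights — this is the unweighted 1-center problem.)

The 1-center on a line is the midpoint of the two extreme points: leftmost at 15, rightmost at 119.
Optimal location = (15 + 119)/2 = 67; maximum distance = (119 − 15)/2 = 52.

location 67, max distance 52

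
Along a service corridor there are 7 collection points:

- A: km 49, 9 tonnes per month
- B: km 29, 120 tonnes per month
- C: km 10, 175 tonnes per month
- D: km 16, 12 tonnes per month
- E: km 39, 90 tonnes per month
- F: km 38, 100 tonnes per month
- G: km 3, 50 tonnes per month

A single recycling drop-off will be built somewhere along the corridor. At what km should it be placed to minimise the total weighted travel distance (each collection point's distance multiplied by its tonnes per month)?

x = 29

For a sum of weighted absolute distances on a line, the optimum is the weighted median (not the mean). Total weight W = 556; half-weight = 278.
Sort by position and accumulate weight:
  km 3 (G, w=50) → cum 50
  km 10 (C, w=175) → cum 225
  km 16 (D, w=12) → cum 237
  km 29 (B, w=120) → cum 357  ≥ 278 → median here
  km 38 (F, w=100) → cum 457
  km 39 (E, w=90) → cum 547
  km 49 (A, w=9) → cum 556
Optimal location: km 29.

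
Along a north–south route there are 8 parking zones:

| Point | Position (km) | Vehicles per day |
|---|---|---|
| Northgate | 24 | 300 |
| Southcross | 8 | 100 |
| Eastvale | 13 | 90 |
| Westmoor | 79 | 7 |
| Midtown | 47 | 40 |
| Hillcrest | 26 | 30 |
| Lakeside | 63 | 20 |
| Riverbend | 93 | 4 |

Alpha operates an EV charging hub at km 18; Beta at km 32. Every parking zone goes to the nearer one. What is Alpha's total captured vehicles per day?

490

The indifferent point is the midpoint (18+32)/2 = 25; parking zones left of it (closer to Alpha at 18) go to Alpha, those right go to Beta.
  Southcross at 8 (w=100) → Alpha
  Eastvale at 13 (w=90) → Alpha
  Northgate at 24 (w=300) → Alpha
  Hillcrest at 26 (w=30) → Beta
  Midtown at 47 (w=40) → Beta
  Lakeside at 63 (w=20) → Beta
  Westmoor at 79 (w=7) → Beta
  Riverbend at 93 (w=4) → Beta
Alpha captures 490; Beta captures 101.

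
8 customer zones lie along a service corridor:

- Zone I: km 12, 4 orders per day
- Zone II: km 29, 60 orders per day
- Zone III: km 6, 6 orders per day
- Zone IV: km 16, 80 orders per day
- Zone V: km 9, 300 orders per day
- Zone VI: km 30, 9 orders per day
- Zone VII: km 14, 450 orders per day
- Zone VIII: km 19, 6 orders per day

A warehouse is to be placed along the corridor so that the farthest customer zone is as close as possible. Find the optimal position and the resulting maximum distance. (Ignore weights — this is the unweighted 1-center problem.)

location 18, max distance 12

The 1-center on a line is the midpoint of the two extreme points: leftmost at 6, rightmost at 30.
Optimal location = (6 + 30)/2 = 18; maximum distance = (30 − 6)/2 = 12.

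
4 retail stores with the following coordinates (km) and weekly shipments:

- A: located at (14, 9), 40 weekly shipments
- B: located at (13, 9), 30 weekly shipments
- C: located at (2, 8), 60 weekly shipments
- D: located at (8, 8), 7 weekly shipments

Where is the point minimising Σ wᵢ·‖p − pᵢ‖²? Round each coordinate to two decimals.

(8.22, 8.51)

The minimiser of Σwᵢ‖p−pᵢ‖² is the weighted centroid p* = (Σwᵢpᵢ)/(Σwᵢ).
Σwᵢ = 137.
Σwᵢxᵢ = 40·14 + 30·13 + 60·2 + 7·8 = 1126.
Σwᵢyᵢ = 40·9 + 30·9 + 60·8 + 7·8 = 1166.
x* = 1126/137 = 8.22, y* = 1166/137 = 8.51.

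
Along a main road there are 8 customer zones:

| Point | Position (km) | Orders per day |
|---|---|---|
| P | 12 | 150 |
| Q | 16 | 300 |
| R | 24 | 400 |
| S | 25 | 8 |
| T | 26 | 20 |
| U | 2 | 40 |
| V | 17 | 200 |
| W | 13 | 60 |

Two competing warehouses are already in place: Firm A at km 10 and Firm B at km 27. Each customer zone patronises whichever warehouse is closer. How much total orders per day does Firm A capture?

750

The indifferent point is the midpoint (10+27)/2 = 18.5; customer zones left of it (closer to Firm A at 10) go to Firm A, those right go to Firm B.
  U at 2 (w=40) → Firm A
  P at 12 (w=150) → Firm A
  W at 13 (w=60) → Firm A
  Q at 16 (w=300) → Firm A
  V at 17 (w=200) → Firm A
  R at 24 (w=400) → Firm B
  S at 25 (w=8) → Firm B
  T at 26 (w=20) → Firm B
Firm A captures 750; Firm B captures 428.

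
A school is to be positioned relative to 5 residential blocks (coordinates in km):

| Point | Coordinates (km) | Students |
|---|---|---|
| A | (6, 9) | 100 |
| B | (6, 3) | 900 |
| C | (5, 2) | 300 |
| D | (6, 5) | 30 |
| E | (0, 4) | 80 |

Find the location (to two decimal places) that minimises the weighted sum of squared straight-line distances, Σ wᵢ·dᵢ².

The minimiser of Σwᵢ‖p−pᵢ‖² is the weighted centroid p* = (Σwᵢpᵢ)/(Σwᵢ).
Σwᵢ = 1410.
Σwᵢxᵢ = 100·6 + 900·6 + 300·5 + 30·6 + 80·0 = 7680.
Σwᵢyᵢ = 100·9 + 900·3 + 300·2 + 30·5 + 80·4 = 4670.
x* = 7680/1410 = 5.45, y* = 4670/1410 = 3.31.

(5.45, 3.31)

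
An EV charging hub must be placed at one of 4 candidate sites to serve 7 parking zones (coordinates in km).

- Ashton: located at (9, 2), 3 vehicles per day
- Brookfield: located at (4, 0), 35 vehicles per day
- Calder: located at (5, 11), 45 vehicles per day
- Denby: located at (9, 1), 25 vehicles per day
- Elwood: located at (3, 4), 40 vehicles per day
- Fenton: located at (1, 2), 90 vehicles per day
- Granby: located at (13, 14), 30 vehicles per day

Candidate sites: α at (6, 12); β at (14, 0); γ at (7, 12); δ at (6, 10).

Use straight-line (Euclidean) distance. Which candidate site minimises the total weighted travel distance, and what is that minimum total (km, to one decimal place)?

Total weighted distance at each candidate:
  α (6, 12): total = 2372.2
  β (14, 0): total = 3206.2
  γ (7, 12): total = 2440.7
  δ (6, 10): total = 2042.6
Minimum is at δ with total 2042.6 km.

δ, total 2042.6 km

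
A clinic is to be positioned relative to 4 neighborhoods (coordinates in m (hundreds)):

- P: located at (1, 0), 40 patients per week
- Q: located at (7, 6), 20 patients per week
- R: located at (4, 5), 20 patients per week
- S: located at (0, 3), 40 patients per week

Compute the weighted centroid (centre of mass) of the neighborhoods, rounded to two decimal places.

(2.17, 2.83)

The minimiser of Σwᵢ‖p−pᵢ‖² is the weighted centroid p* = (Σwᵢpᵢ)/(Σwᵢ).
Σwᵢ = 120.
Σwᵢxᵢ = 40·1 + 20·7 + 20·4 + 40·0 = 260.
Σwᵢyᵢ = 40·0 + 20·6 + 20·5 + 40·3 = 340.
x* = 260/120 = 2.17, y* = 340/120 = 2.83.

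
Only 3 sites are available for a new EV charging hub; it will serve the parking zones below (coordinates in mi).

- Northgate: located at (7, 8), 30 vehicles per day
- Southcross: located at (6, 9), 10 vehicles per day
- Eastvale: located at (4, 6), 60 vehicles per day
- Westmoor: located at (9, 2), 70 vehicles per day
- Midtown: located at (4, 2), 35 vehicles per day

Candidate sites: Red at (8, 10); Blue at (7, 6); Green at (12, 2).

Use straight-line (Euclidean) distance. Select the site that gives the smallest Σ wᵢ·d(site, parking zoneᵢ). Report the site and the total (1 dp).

Blue, total 759.7 mi

Total weighted distance at each candidate:
  Red (8, 10): total = 1306.3
  Blue (7, 6): total = 759.7
  Green (12, 2): total = 1353.2
Minimum is at Blue with total 759.7 mi.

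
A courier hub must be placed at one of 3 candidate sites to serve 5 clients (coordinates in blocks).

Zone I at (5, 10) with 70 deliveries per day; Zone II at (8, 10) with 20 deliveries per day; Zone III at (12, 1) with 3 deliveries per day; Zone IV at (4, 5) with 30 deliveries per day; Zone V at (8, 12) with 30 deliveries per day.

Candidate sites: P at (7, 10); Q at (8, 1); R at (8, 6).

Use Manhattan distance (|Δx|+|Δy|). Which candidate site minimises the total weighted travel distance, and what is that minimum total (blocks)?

Total weighted distance at each candidate:
  P (7, 10): total = 532
  Q (8, 1): total = 1602
  R (8, 6): total = 927
Minimum is at P with total 532 blocks.

P, total 532 blocks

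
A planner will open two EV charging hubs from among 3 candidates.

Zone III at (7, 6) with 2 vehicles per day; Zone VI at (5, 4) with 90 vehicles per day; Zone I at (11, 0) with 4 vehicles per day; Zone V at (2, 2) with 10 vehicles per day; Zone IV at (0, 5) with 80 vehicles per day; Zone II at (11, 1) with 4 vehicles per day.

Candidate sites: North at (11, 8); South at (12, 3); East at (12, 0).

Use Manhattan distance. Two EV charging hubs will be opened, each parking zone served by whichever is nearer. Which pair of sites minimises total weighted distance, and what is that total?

Evaluate every pair (each demand assigned to the nearer of the two):
  {South, East}: total = 1978
  {North, South}: total = 1990
  {North, East}: total = 2164
Best pair: {South, East} with total 1978.

{South, East}, total 1978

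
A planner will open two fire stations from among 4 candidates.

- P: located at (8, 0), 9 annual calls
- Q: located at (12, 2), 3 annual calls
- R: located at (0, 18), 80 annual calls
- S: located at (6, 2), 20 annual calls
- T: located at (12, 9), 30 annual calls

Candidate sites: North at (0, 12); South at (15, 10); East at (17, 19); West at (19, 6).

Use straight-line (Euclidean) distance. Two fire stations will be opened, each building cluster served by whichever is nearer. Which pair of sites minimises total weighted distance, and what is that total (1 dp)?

Evaluate every pair (each demand assigned to the nearer of the two):
  {North, South}: total = 943.6
  {North, West}: total = 1078.7
  {North, East}: total = 1225.3
  {South, West}: total = 1829.7
  {South, East}: total = 1831.2
  {East, West}: total = 1999.8
Best pair: {North, South} with total 943.6.

{North, South}, total 943.6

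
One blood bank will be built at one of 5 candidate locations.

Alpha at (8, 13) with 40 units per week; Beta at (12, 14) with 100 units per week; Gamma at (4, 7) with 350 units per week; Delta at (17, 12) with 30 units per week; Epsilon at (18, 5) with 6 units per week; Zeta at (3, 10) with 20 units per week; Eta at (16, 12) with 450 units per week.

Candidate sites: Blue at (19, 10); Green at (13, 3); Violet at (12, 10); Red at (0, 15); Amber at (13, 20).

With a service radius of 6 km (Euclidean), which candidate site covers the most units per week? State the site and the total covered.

Coverage radius r = 6 km; a point is covered iff (Δx)²+(Δy)² ≤ 6² = 36.
  Blue (19, 10): covers {Delta, Epsilon, Eta} → 486
  Green (13, 3): covers {Epsilon} → 6
  Violet (12, 10): covers {Alpha, Beta, Delta, Eta} → 620
  Red (0, 15): covers {Zeta} → 20
  Amber (13, 20): covers {none} → 0
Maximum coverage at Violet: 620 units per week.

Violet, covering 620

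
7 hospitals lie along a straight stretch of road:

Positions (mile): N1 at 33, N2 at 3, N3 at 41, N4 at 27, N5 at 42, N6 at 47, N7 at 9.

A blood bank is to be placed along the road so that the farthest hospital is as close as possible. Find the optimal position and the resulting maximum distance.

The 1-center on a line is the midpoint of the two extreme points: leftmost at 3, rightmost at 47.
Optimal location = (3 + 47)/2 = 25; maximum distance = (47 − 3)/2 = 22.

location 25, max distance 22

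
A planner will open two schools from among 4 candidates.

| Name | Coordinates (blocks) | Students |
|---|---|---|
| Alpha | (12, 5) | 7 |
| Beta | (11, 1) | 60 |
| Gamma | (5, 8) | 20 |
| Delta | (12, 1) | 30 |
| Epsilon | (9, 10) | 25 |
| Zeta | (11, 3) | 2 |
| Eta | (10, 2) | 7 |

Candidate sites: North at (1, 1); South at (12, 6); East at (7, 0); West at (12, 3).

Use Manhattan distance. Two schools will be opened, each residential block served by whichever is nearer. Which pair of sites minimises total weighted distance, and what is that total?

{South, West}, total 625

Evaluate every pair (each demand assigned to the nearer of the two):
  {South, West}: total = 625
  {East, West}: total = 727
  {North, West}: total = 747
  {South, East}: total = 855
  {North, South}: total = 922
  {North, East}: total = 1099
Best pair: {South, West} with total 625.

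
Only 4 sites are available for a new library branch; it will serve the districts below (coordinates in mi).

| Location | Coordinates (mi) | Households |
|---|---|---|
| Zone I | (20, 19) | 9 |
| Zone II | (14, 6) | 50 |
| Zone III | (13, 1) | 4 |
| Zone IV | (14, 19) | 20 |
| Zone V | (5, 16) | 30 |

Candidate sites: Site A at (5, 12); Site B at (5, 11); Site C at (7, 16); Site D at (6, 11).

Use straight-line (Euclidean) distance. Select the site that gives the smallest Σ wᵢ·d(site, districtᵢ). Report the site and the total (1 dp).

Total weighted distance at each candidate:
  Site A (5, 12): total = 1092.3
  Site B (5, 11): total = 1109.8
  Site C (7, 16): total = 1007.3
  Site D (6, 11): total = 1044.9
Minimum is at Site C with total 1007.3 mi.

Site C, total 1007.3 mi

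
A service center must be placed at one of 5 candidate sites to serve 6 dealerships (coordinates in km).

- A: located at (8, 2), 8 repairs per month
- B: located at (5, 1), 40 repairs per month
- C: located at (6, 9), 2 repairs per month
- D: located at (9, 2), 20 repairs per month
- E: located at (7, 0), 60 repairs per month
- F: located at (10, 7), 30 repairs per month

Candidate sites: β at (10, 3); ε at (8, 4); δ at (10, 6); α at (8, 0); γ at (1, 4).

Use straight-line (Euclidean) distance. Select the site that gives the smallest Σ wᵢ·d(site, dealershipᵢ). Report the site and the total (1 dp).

Total weighted distance at each candidate:
  β (10, 3): total = 650.6
  ε (8, 4): total = 596.8
  δ (10, 6): total = 843.6
  α (8, 0): total = 484.1
  γ (1, 4): total = 1154.6
Minimum is at α with total 484.1 km.

α, total 484.1 km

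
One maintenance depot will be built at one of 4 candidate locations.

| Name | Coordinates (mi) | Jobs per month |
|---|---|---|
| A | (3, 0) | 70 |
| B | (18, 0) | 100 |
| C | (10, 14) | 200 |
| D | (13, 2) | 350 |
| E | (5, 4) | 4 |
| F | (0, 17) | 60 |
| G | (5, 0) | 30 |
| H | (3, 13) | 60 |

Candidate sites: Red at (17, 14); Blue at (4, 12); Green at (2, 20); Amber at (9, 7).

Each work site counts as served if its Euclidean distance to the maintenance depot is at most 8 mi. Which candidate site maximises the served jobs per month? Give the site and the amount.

Coverage radius r = 8 mi; a point is covered iff (Δx)²+(Δy)² ≤ 8² = 64.
  Red (17, 14): covers {C} → 200
  Blue (4, 12): covers {C, F, H} → 320
  Green (2, 20): covers {F, H} → 120
  Amber (9, 7): covers {C, D, E} → 554
Maximum coverage at Amber: 554 jobs per month.

Amber, covering 554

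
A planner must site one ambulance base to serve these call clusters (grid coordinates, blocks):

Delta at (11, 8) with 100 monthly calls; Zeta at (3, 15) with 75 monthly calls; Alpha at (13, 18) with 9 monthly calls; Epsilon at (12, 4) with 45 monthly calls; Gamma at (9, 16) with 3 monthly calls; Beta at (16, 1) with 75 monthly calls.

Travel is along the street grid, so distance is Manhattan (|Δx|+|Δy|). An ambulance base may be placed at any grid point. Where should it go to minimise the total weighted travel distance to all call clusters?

Manhattan distance separates: Σwᵢ(|x−xᵢ|+|y−yᵢ|) = Σwᵢ|x−xᵢ| + Σwᵢ|y−yᵢ|, so x and y are optimised independently as 1-D weighted medians.
Total weight W = 307; half = 153.5.
x-coordinate, sorted with cumulative weight:
  x=3 (Zeta, w=75) cum 75
  x=9 (Gamma, w=3) cum 78
  x=11 (Delta, w=100) cum 178  ← median
  x=12 (Epsilon, w=45) cum 223
  x=13 (Alpha, w=9) cum 232
  x=16 (Beta, w=75) cum 307
⇒ x* = 11
y-coordinate, sorted with cumulative weight:
  y=1 (Beta, w=75) cum 75
  y=4 (Epsilon, w=45) cum 120
  y=8 (Delta, w=100) cum 220  ← median
  y=15 (Zeta, w=75) cum 295
  y=16 (Gamma, w=3) cum 298
  y=18 (Alpha, w=9) cum 307
⇒ y* = 8

(11, 8)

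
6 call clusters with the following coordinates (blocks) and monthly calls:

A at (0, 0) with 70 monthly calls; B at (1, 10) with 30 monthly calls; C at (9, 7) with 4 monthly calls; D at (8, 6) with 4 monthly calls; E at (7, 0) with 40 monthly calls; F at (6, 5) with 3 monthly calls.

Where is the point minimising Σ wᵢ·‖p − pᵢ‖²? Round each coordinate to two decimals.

(2.62, 2.43)

The minimiser of Σwᵢ‖p−pᵢ‖² is the weighted centroid p* = (Σwᵢpᵢ)/(Σwᵢ).
Σwᵢ = 151.
Σwᵢxᵢ = 70·0 + 30·1 + 4·9 + 4·8 + 40·7 + 3·6 = 396.
Σwᵢyᵢ = 70·0 + 30·10 + 4·7 + 4·6 + 40·0 + 3·5 = 367.
x* = 396/151 = 2.62, y* = 367/151 = 2.43.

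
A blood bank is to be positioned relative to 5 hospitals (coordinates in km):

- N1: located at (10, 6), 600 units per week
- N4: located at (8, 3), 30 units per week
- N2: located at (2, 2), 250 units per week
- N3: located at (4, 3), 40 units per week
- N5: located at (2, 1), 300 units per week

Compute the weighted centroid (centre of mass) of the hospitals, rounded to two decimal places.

(6.15, 3.78)

The minimiser of Σwᵢ‖p−pᵢ‖² is the weighted centroid p* = (Σwᵢpᵢ)/(Σwᵢ).
Σwᵢ = 1220.
Σwᵢxᵢ = 600·10 + 30·8 + 250·2 + 40·4 + 300·2 = 7500.
Σwᵢyᵢ = 600·6 + 30·3 + 250·2 + 40·3 + 300·1 = 4610.
x* = 7500/1220 = 6.15, y* = 4610/1220 = 3.78.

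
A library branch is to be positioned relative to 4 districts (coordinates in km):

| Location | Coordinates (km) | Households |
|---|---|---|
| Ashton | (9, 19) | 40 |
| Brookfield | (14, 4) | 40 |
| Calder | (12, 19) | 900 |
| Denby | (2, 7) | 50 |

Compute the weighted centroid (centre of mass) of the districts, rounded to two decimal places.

(11.48, 17.83)

The minimiser of Σwᵢ‖p−pᵢ‖² is the weighted centroid p* = (Σwᵢpᵢ)/(Σwᵢ).
Σwᵢ = 1030.
Σwᵢxᵢ = 40·9 + 40·14 + 900·12 + 50·2 = 11820.
Σwᵢyᵢ = 40·19 + 40·4 + 900·19 + 50·7 = 18370.
x* = 11820/1030 = 11.48, y* = 18370/1030 = 17.83.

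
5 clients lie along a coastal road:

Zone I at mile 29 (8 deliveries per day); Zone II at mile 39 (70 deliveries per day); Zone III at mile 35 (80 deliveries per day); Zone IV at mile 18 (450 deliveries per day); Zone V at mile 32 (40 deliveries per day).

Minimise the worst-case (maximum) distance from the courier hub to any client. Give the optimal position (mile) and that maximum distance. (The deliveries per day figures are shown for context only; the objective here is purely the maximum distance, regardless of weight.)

location 28.5, max distance 10.5

The 1-center on a line is the midpoint of the two extreme points: leftmost at 18, rightmost at 39.
Optimal location = (18 + 39)/2 = 28.5; maximum distance = (39 − 18)/2 = 10.5.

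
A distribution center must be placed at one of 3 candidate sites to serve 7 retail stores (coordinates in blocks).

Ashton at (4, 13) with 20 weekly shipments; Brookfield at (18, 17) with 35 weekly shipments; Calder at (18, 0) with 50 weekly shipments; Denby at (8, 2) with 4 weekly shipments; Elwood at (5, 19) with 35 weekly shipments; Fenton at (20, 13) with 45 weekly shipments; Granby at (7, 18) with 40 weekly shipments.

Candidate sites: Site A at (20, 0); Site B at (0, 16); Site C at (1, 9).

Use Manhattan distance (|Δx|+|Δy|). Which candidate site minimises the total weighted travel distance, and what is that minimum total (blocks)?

Total weighted distance at each candidate:
  Site A (20, 0): total = 4416
  Site B (0, 16): total = 4268
  Site C (1, 9): total = 4496
Minimum is at Site B with total 4268 blocks.

Site B, total 4268 blocks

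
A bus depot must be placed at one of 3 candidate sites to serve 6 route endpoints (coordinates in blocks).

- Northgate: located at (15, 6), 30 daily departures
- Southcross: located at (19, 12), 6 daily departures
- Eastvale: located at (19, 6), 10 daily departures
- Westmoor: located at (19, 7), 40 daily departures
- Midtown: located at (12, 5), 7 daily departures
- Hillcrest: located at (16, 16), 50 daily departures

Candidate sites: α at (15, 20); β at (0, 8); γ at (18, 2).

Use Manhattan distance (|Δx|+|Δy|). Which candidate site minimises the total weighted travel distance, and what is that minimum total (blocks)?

Total weighted distance at each candidate:
  α (15, 20): total = 1728
  β (0, 8): total = 2963
  γ (18, 2): total = 1429
Minimum is at γ with total 1429 blocks.

γ, total 1429 blocks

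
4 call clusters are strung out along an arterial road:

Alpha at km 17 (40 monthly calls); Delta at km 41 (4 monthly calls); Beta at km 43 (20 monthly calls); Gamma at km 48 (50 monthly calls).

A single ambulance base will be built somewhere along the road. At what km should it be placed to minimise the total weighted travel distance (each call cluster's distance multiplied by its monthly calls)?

For a sum of weighted absolute distances on a line, the optimum is the weighted median (not the mean). Total weight W = 114; half-weight = 57.
Sort by position and accumulate weight:
  km 17 (Alpha, w=40) → cum 40
  km 41 (Delta, w=4) → cum 44
  km 43 (Beta, w=20) → cum 64  ≥ 57 → median here
  km 48 (Gamma, w=50) → cum 114
Optimal location: km 43.

x = 43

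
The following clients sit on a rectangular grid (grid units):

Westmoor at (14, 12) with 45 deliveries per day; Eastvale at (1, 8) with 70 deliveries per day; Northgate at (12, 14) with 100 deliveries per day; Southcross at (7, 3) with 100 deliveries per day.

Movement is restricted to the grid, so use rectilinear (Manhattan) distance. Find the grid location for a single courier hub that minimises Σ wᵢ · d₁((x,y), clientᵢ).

Manhattan distance separates: Σwᵢ(|x−xᵢ|+|y−yᵢ|) = Σwᵢ|x−xᵢ| + Σwᵢ|y−yᵢ|, so x and y are optimised independently as 1-D weighted medians.
Total weight W = 315; half = 157.5.
x-coordinate, sorted with cumulative weight:
  x=1 (Eastvale, w=70) cum 70
  x=7 (Southcross, w=100) cum 170  ← median
  x=12 (Northgate, w=100) cum 270
  x=14 (Westmoor, w=45) cum 315
⇒ x* = 7
y-coordinate, sorted with cumulative weight:
  y=3 (Southcross, w=100) cum 100
  y=8 (Eastvale, w=70) cum 170  ← median
  y=12 (Westmoor, w=45) cum 215
  y=14 (Northgate, w=100) cum 315
⇒ y* = 8

(7, 8)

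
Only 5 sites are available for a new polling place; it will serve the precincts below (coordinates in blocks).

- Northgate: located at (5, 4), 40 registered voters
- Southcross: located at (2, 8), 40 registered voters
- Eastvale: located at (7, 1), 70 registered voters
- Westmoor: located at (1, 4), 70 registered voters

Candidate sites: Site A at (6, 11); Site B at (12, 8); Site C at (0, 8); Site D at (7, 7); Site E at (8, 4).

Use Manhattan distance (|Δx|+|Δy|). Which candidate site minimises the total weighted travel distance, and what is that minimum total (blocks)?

Total weighted distance at each candidate:
  Site A (6, 11): total = 2210
  Site B (12, 8): total = 2730
  Site C (0, 8): total = 1770
  Site D (7, 7): total = 1490
  Site E (8, 4): total = 1290
Minimum is at Site E with total 1290 blocks.

Site E, total 1290 blocks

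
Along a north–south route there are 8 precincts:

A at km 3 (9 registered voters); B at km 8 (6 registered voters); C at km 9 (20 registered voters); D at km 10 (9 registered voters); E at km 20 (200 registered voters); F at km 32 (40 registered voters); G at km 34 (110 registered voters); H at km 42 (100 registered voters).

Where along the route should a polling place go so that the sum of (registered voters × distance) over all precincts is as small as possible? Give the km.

For a sum of weighted absolute distances on a line, the optimum is the weighted median (not the mean). Total weight W = 494; half-weight = 247.
Sort by position and accumulate weight:
  km 3 (A, w=9) → cum 9
  km 8 (B, w=6) → cum 15
  km 9 (C, w=20) → cum 35
  km 10 (D, w=9) → cum 44
  km 20 (E, w=200) → cum 244
  km 32 (F, w=40) → cum 284  ≥ 247 → median here
  km 34 (G, w=110) → cum 394
  km 42 (H, w=100) → cum 494
Optimal location: km 32.

x = 32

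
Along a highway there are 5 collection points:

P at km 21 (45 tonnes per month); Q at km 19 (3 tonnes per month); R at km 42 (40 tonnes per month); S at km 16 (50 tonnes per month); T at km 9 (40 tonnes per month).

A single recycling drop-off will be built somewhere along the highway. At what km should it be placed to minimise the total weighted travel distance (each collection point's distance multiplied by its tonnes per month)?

For a sum of weighted absolute distances on a line, the optimum is the weighted median (not the mean). Total weight W = 178; half-weight = 89.
Sort by position and accumulate weight:
  km 9 (T, w=40) → cum 40
  km 16 (S, w=50) → cum 90  ≥ 89 → median here
  km 19 (Q, w=3) → cum 93
  km 21 (P, w=45) → cum 138
  km 42 (R, w=40) → cum 178
Optimal location: km 16.

x = 16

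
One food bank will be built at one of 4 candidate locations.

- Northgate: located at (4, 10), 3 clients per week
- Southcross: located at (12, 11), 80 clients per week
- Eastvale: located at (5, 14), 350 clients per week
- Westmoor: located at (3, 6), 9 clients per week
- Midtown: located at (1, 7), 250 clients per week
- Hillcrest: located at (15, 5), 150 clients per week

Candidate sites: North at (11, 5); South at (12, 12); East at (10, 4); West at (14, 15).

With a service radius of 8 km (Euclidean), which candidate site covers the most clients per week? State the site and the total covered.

South, covering 580

Coverage radius r = 8 km; a point is covered iff (Δx)²+(Δy)² ≤ 8² = 64.
  North (11, 5): covers {Southcross, Hillcrest} → 230
  South (12, 12): covers {Southcross, Eastvale, Hillcrest} → 580
  East (10, 4): covers {Southcross, Westmoor, Hillcrest} → 239
  West (14, 15): covers {Southcross} → 80
Maximum coverage at South: 580 clients per week.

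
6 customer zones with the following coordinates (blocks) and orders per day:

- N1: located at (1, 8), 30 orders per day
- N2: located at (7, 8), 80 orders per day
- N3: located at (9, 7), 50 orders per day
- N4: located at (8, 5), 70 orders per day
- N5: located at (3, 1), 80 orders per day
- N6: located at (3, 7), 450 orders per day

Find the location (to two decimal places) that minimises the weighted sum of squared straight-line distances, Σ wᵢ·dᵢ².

The minimiser of Σwᵢ‖p−pᵢ‖² is the weighted centroid p* = (Σwᵢpᵢ)/(Σwᵢ).
Σwᵢ = 760.
Σwᵢxᵢ = 30·1 + 80·7 + 50·9 + 70·8 + 80·3 + 450·3 = 3190.
Σwᵢyᵢ = 30·8 + 80·8 + 50·7 + 70·5 + 80·1 + 450·7 = 4810.
x* = 3190/760 = 4.20, y* = 4810/760 = 6.33.

(4.20, 6.33)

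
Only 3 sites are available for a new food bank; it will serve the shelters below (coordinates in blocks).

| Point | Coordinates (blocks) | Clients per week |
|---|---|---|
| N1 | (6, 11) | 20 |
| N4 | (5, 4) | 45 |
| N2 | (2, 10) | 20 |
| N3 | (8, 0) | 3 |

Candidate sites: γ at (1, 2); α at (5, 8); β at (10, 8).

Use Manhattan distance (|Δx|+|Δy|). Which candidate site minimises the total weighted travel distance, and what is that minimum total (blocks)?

α, total 393 blocks

Total weighted distance at each candidate:
  γ (1, 2): total = 757
  α (5, 8): total = 393
  β (10, 8): total = 775
Minimum is at α with total 393 blocks.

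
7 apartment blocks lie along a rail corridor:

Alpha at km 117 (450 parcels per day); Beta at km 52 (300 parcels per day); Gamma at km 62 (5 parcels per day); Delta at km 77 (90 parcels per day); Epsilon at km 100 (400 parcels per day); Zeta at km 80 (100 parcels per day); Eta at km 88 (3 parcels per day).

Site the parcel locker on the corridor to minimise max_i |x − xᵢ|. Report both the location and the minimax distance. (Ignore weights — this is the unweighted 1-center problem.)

The 1-center on a line is the midpoint of the two extreme points: leftmost at 52, rightmost at 117.
Optimal location = (52 + 117)/2 = 84.5; maximum distance = (117 − 52)/2 = 32.5.

location 84.5, max distance 32.5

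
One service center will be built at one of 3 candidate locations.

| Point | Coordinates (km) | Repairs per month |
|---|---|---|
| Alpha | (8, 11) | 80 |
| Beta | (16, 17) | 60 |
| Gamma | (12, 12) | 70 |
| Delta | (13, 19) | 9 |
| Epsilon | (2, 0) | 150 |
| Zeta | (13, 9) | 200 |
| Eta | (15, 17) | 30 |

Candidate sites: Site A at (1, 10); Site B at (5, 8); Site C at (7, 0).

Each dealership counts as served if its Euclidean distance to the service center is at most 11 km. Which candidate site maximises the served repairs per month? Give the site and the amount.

Coverage radius r = 11 km; a point is covered iff (Δx)²+(Δy)² ≤ 11² = 121.
  Site A (1, 10): covers {Alpha, Epsilon} → 230
  Site B (5, 8): covers {Alpha, Gamma, Epsilon, Zeta} → 500
  Site C (7, 0): covers {Epsilon, Zeta} → 350
Maximum coverage at Site B: 500 repairs per month.

Site B, covering 500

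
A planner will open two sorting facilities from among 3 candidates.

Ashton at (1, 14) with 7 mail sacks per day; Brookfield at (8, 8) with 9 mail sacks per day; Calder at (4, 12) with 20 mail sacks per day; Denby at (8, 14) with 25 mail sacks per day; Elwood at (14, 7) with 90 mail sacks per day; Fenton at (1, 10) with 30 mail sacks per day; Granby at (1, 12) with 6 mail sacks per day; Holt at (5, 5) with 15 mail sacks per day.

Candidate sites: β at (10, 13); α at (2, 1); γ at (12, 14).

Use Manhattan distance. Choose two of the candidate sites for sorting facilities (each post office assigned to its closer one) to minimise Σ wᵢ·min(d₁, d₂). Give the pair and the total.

Evaluate every pair (each demand assigned to the nearer of the two):
  {β, α}: total = 1713
  {α, γ}: total = 1754
  {β, γ}: total = 1773
Best pair: {β, α} with total 1713.

{β, α}, total 1713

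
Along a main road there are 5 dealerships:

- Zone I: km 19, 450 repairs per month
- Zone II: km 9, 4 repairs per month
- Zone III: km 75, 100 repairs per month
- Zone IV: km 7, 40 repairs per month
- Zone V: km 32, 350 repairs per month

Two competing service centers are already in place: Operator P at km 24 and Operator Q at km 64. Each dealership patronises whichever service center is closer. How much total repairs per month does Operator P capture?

844

The indifferent point is the midpoint (24+64)/2 = 44; dealerships left of it (closer to Operator P at 24) go to Operator P, those right go to Operator Q.
  Zone IV at 7 (w=40) → Operator P
  Zone II at 9 (w=4) → Operator P
  Zone I at 19 (w=450) → Operator P
  Zone V at 32 (w=350) → Operator P
  Zone III at 75 (w=100) → Operator Q
Operator P captures 844; Operator Q captures 100.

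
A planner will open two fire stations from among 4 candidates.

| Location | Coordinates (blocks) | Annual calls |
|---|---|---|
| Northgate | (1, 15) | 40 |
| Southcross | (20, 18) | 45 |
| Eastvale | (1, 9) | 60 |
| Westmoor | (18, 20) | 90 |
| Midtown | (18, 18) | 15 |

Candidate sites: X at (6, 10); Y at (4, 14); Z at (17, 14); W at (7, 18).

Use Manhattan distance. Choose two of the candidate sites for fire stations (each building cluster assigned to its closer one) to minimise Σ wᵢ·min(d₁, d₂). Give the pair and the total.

{Y, Z}, total 1660

Evaluate every pair (each demand assigned to the nearer of the two):
  {Y, Z}: total = 1660
  {X, Z}: total = 1780
  {Z, W}: total = 2280
  {Y, W}: total = 2560
  {X, W}: total = 2640
  {X, Y}: total = 3490
Best pair: {Y, Z} with total 1660.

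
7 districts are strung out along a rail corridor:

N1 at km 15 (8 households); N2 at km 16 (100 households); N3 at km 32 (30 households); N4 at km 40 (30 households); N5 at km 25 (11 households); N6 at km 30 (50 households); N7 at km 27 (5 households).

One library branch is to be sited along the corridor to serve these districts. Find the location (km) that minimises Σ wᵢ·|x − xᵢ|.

x = 25

For a sum of weighted absolute distances on a line, the optimum is the weighted median (not the mean). Total weight W = 234; half-weight = 117.
Sort by position and accumulate weight:
  km 15 (N1, w=8) → cum 8
  km 16 (N2, w=100) → cum 108
  km 25 (N5, w=11) → cum 119  ≥ 117 → median here
  km 27 (N7, w=5) → cum 124
  km 30 (N6, w=50) → cum 174
  km 32 (N3, w=30) → cum 204
  km 40 (N4, w=30) → cum 234
Optimal location: km 25.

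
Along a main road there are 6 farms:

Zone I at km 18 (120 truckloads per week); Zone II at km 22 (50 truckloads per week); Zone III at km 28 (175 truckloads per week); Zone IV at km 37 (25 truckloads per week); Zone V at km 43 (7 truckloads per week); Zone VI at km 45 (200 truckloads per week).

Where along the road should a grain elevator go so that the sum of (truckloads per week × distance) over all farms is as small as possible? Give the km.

x = 28

For a sum of weighted absolute distances on a line, the optimum is the weighted median (not the mean). Total weight W = 577; half-weight = 288.5.
Sort by position and accumulate weight:
  km 18 (Zone I, w=120) → cum 120
  km 22 (Zone II, w=50) → cum 170
  km 28 (Zone III, w=175) → cum 345  ≥ 288.5 → median here
  km 37 (Zone IV, w=25) → cum 370
  km 43 (Zone V, w=7) → cum 377
  km 45 (Zone VI, w=200) → cum 577
Optimal location: km 28.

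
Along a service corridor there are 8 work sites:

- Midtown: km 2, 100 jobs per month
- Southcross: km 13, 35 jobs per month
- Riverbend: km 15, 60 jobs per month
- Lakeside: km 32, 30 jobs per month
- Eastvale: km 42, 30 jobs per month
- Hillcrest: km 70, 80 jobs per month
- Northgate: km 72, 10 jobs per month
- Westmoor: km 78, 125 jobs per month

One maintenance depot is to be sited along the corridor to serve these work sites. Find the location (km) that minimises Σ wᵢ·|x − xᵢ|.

For a sum of weighted absolute distances on a line, the optimum is the weighted median (not the mean). Total weight W = 470; half-weight = 235.
Sort by position and accumulate weight:
  km 2 (Midtown, w=100) → cum 100
  km 13 (Southcross, w=35) → cum 135
  km 15 (Riverbend, w=60) → cum 195
  km 32 (Lakeside, w=30) → cum 225
  km 42 (Eastvale, w=30) → cum 255  ≥ 235 → median here
  km 70 (Hillcrest, w=80) → cum 335
  km 72 (Northgate, w=10) → cum 345
  km 78 (Westmoor, w=125) → cum 470
Optimal location: km 42.

x = 42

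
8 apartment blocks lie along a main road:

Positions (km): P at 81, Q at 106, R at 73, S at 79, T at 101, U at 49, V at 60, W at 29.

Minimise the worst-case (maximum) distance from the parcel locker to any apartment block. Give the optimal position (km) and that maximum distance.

The 1-center on a line is the midpoint of the two extreme points: leftmost at 29, rightmost at 106.
Optimal location = (29 + 106)/2 = 67.5; maximum distance = (106 − 29)/2 = 38.5.

location 67.5, max distance 38.5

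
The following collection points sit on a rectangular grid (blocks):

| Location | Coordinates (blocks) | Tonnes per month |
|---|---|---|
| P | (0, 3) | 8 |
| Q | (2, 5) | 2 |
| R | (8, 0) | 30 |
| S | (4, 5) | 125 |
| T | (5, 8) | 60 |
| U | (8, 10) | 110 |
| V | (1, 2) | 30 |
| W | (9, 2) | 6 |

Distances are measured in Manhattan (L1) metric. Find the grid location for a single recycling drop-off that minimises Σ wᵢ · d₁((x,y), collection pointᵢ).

(5, 5)

Manhattan distance separates: Σwᵢ(|x−xᵢ|+|y−yᵢ|) = Σwᵢ|x−xᵢ| + Σwᵢ|y−yᵢ|, so x and y are optimised independently as 1-D weighted medians.
Total weight W = 371; half = 185.5.
x-coordinate, sorted with cumulative weight:
  x=0 (P, w=8) cum 8
  x=1 (V, w=30) cum 38
  x=2 (Q, w=2) cum 40
  x=4 (S, w=125) cum 165
  x=5 (T, w=60) cum 225  ← median
  x=8 (R, w=30) cum 255
  x=8 (U, w=110) cum 365
  x=9 (W, w=6) cum 371
⇒ x* = 5
y-coordinate, sorted with cumulative weight:
  y=0 (R, w=30) cum 30
  y=2 (V, w=30) cum 60
  y=2 (W, w=6) cum 66
  y=3 (P, w=8) cum 74
  y=5 (Q, w=2) cum 76
  y=5 (S, w=125) cum 201  ← median
  y=8 (T, w=60) cum 261
  y=10 (U, w=110) cum 371
⇒ y* = 5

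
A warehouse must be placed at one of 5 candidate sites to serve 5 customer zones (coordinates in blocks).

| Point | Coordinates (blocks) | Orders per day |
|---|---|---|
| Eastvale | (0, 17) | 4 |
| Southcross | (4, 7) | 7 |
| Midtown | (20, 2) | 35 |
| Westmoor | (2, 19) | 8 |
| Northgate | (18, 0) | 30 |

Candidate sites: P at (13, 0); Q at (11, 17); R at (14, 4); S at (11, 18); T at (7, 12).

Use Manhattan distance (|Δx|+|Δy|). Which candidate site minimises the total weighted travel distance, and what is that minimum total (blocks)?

R, total 935 blocks

Total weighted distance at each candidate:
  P (13, 0): total = 937
  Q (11, 17): total = 1811
  R (14, 4): total = 935
  S (11, 18): total = 1879
  T (7, 12): total = 1695
Minimum is at R with total 935 blocks.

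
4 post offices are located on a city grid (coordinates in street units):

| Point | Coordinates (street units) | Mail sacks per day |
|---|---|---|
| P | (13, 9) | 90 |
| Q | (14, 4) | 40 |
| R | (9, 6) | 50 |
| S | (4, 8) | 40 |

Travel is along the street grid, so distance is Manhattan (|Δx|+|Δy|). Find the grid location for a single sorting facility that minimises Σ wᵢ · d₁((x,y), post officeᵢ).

(13, 8)

Manhattan distance separates: Σwᵢ(|x−xᵢ|+|y−yᵢ|) = Σwᵢ|x−xᵢ| + Σwᵢ|y−yᵢ|, so x and y are optimised independently as 1-D weighted medians.
Total weight W = 220; half = 110.
x-coordinate, sorted with cumulative weight:
  x=4 (S, w=40) cum 40
  x=9 (R, w=50) cum 90
  x=13 (P, w=90) cum 180  ← median
  x=14 (Q, w=40) cum 220
⇒ x* = 13
y-coordinate, sorted with cumulative weight:
  y=4 (Q, w=40) cum 40
  y=6 (R, w=50) cum 90
  y=8 (S, w=40) cum 130  ← median
  y=9 (P, w=90) cum 220
⇒ y* = 8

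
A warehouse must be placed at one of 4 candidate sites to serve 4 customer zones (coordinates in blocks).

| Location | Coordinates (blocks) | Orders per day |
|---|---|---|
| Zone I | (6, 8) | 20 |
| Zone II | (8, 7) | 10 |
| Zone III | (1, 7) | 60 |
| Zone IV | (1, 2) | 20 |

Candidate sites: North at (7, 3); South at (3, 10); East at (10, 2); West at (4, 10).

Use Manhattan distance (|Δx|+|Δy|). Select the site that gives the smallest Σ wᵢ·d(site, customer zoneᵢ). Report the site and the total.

South, total 680 blocks

Total weighted distance at each candidate:
  North (7, 3): total = 910
  South (3, 10): total = 680
  East (10, 2): total = 1290
  West (4, 10): total = 730
Minimum is at South with total 680 blocks.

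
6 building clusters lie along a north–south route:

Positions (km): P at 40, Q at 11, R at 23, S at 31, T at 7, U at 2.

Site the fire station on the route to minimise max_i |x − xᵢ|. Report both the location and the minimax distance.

The 1-center on a line is the midpoint of the two extreme points: leftmost at 2, rightmost at 40.
Optimal location = (2 + 40)/2 = 21; maximum distance = (40 − 2)/2 = 19.

location 21, max distance 19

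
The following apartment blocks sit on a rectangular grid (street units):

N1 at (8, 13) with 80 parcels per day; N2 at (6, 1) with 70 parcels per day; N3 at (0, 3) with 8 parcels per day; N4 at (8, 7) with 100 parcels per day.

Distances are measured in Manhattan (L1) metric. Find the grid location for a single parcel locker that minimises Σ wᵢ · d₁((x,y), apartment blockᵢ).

(8, 7)

Manhattan distance separates: Σwᵢ(|x−xᵢ|+|y−yᵢ|) = Σwᵢ|x−xᵢ| + Σwᵢ|y−yᵢ|, so x and y are optimised independently as 1-D weighted medians.
Total weight W = 258; half = 129.
x-coordinate, sorted with cumulative weight:
  x=0 (N3, w=8) cum 8
  x=6 (N2, w=70) cum 78
  x=8 (N1, w=80) cum 158  ← median
  x=8 (N4, w=100) cum 258
⇒ x* = 8
y-coordinate, sorted with cumulative weight:
  y=1 (N2, w=70) cum 70
  y=3 (N3, w=8) cum 78
  y=7 (N4, w=100) cum 178  ← median
  y=13 (N1, w=80) cum 258
⇒ y* = 7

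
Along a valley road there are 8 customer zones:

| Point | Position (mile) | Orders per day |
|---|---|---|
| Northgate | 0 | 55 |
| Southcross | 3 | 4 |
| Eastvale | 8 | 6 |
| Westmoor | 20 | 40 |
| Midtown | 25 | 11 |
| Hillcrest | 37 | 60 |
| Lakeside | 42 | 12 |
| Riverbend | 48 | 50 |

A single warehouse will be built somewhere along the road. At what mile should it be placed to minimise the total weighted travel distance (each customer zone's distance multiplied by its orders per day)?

For a sum of weighted absolute distances on a line, the optimum is the weighted median (not the mean). Total weight W = 238; half-weight = 119.
Sort by position and accumulate weight:
  mile 0 (Northgate, w=55) → cum 55
  mile 3 (Southcross, w=4) → cum 59
  mile 8 (Eastvale, w=6) → cum 65
  mile 20 (Westmoor, w=40) → cum 105
  mile 25 (Midtown, w=11) → cum 116
  mile 37 (Hillcrest, w=60) → cum 176  ≥ 119 → median here
  mile 42 (Lakeside, w=12) → cum 188
  mile 48 (Riverbend, w=50) → cum 238
Optimal location: mile 37.

x = 37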